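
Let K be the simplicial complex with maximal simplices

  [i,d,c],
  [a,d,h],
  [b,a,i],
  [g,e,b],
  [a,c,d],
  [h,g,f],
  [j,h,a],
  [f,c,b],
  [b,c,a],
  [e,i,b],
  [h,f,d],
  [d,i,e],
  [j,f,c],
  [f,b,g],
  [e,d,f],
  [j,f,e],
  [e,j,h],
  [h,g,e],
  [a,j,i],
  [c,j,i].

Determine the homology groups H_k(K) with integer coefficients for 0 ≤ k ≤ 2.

Take the total order a < b < c < d < e < f < g < h < i < j on the vertex set. Then K (dimension 2) consists of the simplices:

  0-simplices (10): a, b, c, d, e, f, g, h, i, j
  1-simplices (30): ab, ac, ad, ah, ai, aj, bc, be, bf, bg, bi, cd, cf, ci, cj, de, df, dh, di, ef, eg, eh, ei, ej, fg, fh, fj, gh, hj, ij
  2-simplices (20): abc, abi, acd, adh, ahj, aij, bcf, beg, bei, bfg, cdi, cfj, cij, def, dei, dfh, efj, egh, ehj, fgh

giving chain groups C_0 ≅ Z^10, C_1 ≅ Z^30, C_2 ≅ Z^20.

The boundary map ∂_1: C_1 → C_0 sends each edge [p,q] (with p < q) to q − p. For instance
  ∂de = e − d.
As a 10×30 matrix over Z this has rank 9, with invariant factors (1,1,1,1,1,1,1,1,1).

The boundary map ∂_2: C_2 → C_1 maps a triangle to the signed sum of its edges. For instance
  ∂beg = eg − bg + be,
  ∂aij = ij − aj + ai.
The 30×20 boundary matrix has rank 20 and Smith normal form diag(1,1,1,1,1,1,1,1,1,1,1,1,1,1,1,1,1,1,1,2).

Reading off H_k = ker ∂_k / im ∂_{k+1}:

  H_0: rank C_0 − rank ∂_1 = 10 − 9 = 1, and the invariant factors of ∂_1 are all 1, so H_0 = Z.
  H_1: rank ker ∂_1 − rank ∂_2 = (30 − 9) − 20 = 1, and ∂_2 has invariant factor 2 > 1, so H_1 = Z ⊕ Z/2.
  H_2: rank ker ∂_2 − rank ∂_3 = (20 − 20) − 0 = 0, and there is no ∂_3, so H_2 = 0.

H_0 ≅ Z,  H_1 ≅ Z ⊕ Z/2,  H_2 = 0.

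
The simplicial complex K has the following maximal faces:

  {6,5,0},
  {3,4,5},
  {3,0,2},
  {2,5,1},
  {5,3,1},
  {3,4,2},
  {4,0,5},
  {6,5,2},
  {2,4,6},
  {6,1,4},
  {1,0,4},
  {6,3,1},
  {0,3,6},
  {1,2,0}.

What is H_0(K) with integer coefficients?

Take the total order 0 < 1 < 2 < 3 < 4 < 5 < 6 on the vertex set. Then K (dimension 2) consists of the simplices:

  0-simplices (7): [0], [1], [2], [3], [4], [5], [6]
  1-simplices (21): [0,1], [0,2], [0,3], [0,4], [0,5], [0,6], [1,2], [1,3], [1,4], [1,5], [1,6], [2,3], [2,4], [2,5], [2,6], [3,4], [3,5], [3,6], [4,5], [4,6], [5,6]
  2-simplices (14): [0,1,2], [0,1,4], [0,2,3], [0,3,6], [0,4,5], [0,5,6], [1,2,5], [1,3,5], [1,3,6], [1,4,6], [2,3,4], [2,4,6], [2,5,6], [3,4,5]

giving chain groups C_0 ≅ Z^7, C_1 ≅ Z^21, C_2 ≅ Z^14.

The boundary map ∂_1: C_1 → C_0 sends each edge [p,q] (with p < q) to q − p. For instance
  ∂[4,5] = [5] − [4].
The 7×21 boundary matrix has rank 6 and Smith normal form diag(1,1,1,1,1,1).

∂_2: C_2 → C_1 sends each 2-simplex [p,q,r] to [q,r] − [p,r] + [p,q]. For instance
  ∂[2,4,6] = [4,6] − [2,6] + [2,4],
  ∂[0,4,5] = [4,5] − [0,5] + [0,4].
This gives a 21×14 integer matrix of rank 13; reducing to Smith normal form yields diagonal entries (1,1,1,1,1,1,1,1,1,1,1,1,1).

From H_k ≅ ker(∂_k) / im(∂_{k+1}) we obtain:

  H_0: rank C_0 − rank ∂_1 = 7 − 6 = 1, and the invariant factors of ∂_1 are all 1, so H_0 = Z.

(K is a triangulation of the torus T^2.)

H_0 ≅ Z.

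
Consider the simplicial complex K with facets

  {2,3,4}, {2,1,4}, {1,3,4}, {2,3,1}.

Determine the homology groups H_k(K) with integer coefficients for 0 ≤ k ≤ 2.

Fix the vertex order 1 < 2 < 3 < 4 and write every simplex with vertices in increasing order. Then dim K = 2 and the simplices of K are:

  0-simplices (4): [1], [2], [3], [4]
  1-simplices (6): [1,2], [1,3], [1,4], [2,3], [2,4], [3,4]
  2-simplices (4): [1,2,3], [1,2,4], [1,3,4], [2,3,4]

so the chain groups are C_0 ≅ Z^4, C_1 ≅ Z^6, C_2 ≅ Z^4.

Boundary ∂_1: C_1 → C_0 sends each edge [p,q] (with p < q) to q − p. For instance
  ∂[2,4] = [4] − [2].
The resulting 4×6 matrix has rank 3, and its Smith normal form has invariant factors (1,1,1).

Boundary ∂_2: C_2 → C_1 sends each 2-simplex [p,q,r] to [q,r] − [p,r] + [p,q]. For instance
  ∂[1,2,4] = [2,4] − [1,4] + [1,2],
  ∂[1,2,3] = [2,3] − [1,3] + [1,2].
The resulting 6×4 matrix has rank 3, and its Smith normal form has invariant factors (1,1,1).

Now H_k = ker ∂_k / im ∂_{k+1}, so:

  H_0: rank C_0 − rank ∂_1 = 4 − 3 = 1, and the invariant factors of ∂_1 are all 1, so H_0 = Z.
  H_1: rank ker ∂_1 − rank ∂_2 = (6 − 3) − 3 = 0, and the invariant factors of ∂_2 are all 1, so H_1 = 0.
  H_2: rank ker ∂_2 − rank ∂_3 = (4 − 3) − 0 = 1, and there is no ∂_3, so H_2 = Z.

As a check, the Euler characteristic is 4 − 6 + 4 = 2, which agrees with 1 − 0 + 1 = 2.
(K is a triangulation of the 2-sphere S^2.)

H_0 ≅ Z,  H_1 = 0,  H_2 ≅ Z.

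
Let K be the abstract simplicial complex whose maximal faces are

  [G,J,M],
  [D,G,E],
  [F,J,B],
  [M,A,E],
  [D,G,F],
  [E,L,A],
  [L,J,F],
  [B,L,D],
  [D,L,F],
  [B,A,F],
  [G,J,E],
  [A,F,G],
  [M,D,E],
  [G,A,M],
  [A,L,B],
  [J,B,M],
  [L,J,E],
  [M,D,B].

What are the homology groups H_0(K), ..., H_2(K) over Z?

H_0 = Z,  H_1 = Z × Z/2,  H_2 = 0.

Fix the vertex order A < B < D < E < F < G < J < L < M and write every simplex with vertices in increasing order. Then dim K = 2 and the simplices of K are:

  0-simplices (9): A, B, D, E, F, G, J, L, M
  1-simplices (27): AB, AE, AF, AG, AL, AM, BD, BF, BJ, BL, BM, DE, DF, DG, DL, DM, EG, EJ, EL, EM, FG, FJ, FL, GJ, GM, JL, JM
  2-simplices (18): ABF, ABL, AEL, AEM, AFG, AGM, BDL, BDM, BFJ, BJM, DEG, DEM, DFG, DFL, EGJ, EJL, FJL, GJM

so the chain groups are C_0 ≅ Z^9, C_1 ≅ Z^27, C_2 ≅ Z^18.

∂_1: C_1 → C_0 maps an edge to its endpoints' difference, ∂[p,q] = q − p.
The 9×27 boundary matrix has rank 8 and Smith normal form diag(1,1,1,1,1,1,1,1).

∂_2: C_2 → C_1 acts by ∂[p,q,r] = [q,r] − [p,r] + [p,q]. For instance
  ∂ABF = BF − AF + AB,
  ∂BFJ = FJ − BJ + BF.
As a 27×18 matrix over Z this has rank 18, with invariant factors (1,1,1,1,1,1,1,1,1,1,1,1,1,1,1,1,1,2).

Now H_k = ker ∂_k / im ∂_{k+1}, so:

  H_0: rank C_0 − rank ∂_1 = 9 − 8 = 1, and the invariant factors of ∂_1 are all 1, so H_0 ≅ Z.
  H_1: rank ker ∂_1 − rank ∂_2 = (27 − 8) − 18 = 1, and ∂_2 has invariant factor 2 > 1, so H_1 ≅ Z × Z/2.
  H_2: rank ker ∂_2 − rank ∂_3 = (18 − 18) − 0 = 0, and there is no ∂_3, so H_2 ≅ 0.

As a check, the Euler characteristic is 9 − 27 + 18 = 0, which agrees with 1 − 1 + 0 = 0.
(K is a triangulation of the Klein bottle.)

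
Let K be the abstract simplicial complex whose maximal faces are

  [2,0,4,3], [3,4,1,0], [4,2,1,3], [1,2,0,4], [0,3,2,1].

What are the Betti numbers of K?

b_0 = 1, b_1 = 0, b_2 = 0, b_3 = 1.

Take the total order 0 < 1 < 2 < 3 < 4 on the vertex set. Then K (dimension 3) consists of the simplices:

  0-simplices (5): [0], [1], [2], [3], [4]
  1-simplices (10): [0,1], [0,2], [0,3], [0,4], [1,2], [1,3], [1,4], [2,3], [2,4], [3,4]
  2-simplices (10): [0,1,2], [0,1,3], [0,1,4], [0,2,3], [0,2,4], [0,3,4], [1,2,3], [1,2,4], [1,3,4], [2,3,4]
  3-simplices (5): [0,1,2,3], [0,1,2,4], [0,1,3,4], [0,2,3,4], [1,2,3,4]

Hence C_0 ≅ Z^5, C_1 ≅ Z^10, C_2 ≅ Z^10, C_3 ≅ Z^5.

Boundary ∂_1: C_1 → C_0 is given by ∂[p,q] = [q] − [p]. For instance
  ∂[1,2] = [2] − [1].
The 5×10 boundary matrix has rank 4 and Smith normal form diag(1,1,1,1).

The boundary map ∂_2: C_2 → C_1 acts by ∂[p,q,r] = [q,r] − [p,r] + [p,q]. For instance
  ∂[0,1,4] = [1,4] − [0,4] + [0,1],
  ∂[0,1,2] = [1,2] − [0,2] + [0,1].
This gives a 10×10 integer matrix of rank 6; reducing to Smith normal form yields diagonal entries (1,1,1,1,1,1).

The boundary map ∂_3: C_3 → C_2 sends each 3-simplex σ to the alternating sum Σ_i (−1)^i (σ with its i-th vertex removed). For instance
  ∂[0,2,3,4] = [2,3,4] − [0,3,4] + [0,2,4] − [0,2,3],
  ∂[0,1,2,4] = [1,2,4] − [0,2,4] + [0,1,4] − [0,1,2].
The resulting 10×5 matrix has rank 4, and its Smith normal form has invariant factors (1,1,1,1).

Now H_k = ker ∂_k / im ∂_{k+1}, so:

  H_0: rank C_0 − rank ∂_1 = 5 − 4 = 1, and the invariant factors of ∂_1 are all 1, so H_0 = Z.
  H_1: rank ker ∂_1 − rank ∂_2 = (10 − 4) − 6 = 0, and the invariant factors of ∂_2 are all 1, so H_1 = 0.
  H_2: rank ker ∂_2 − rank ∂_3 = (10 − 6) − 4 = 0, and the invariant factors of ∂_3 are all 1, so H_2 = 0.
  H_3: rank ker ∂_3 − rank ∂_4 = (5 − 4) − 0 = 1, and there is no ∂_4, so H_3 = Z.

As a check, the Euler characteristic is 5 − 10 + 10 − 5 = 0, which agrees with 1 − 0 + 0 − 1 = 0.

Hence the Betti numbers are b_0 = 1, b_1 = 0, b_2 = 0, b_3 = 1.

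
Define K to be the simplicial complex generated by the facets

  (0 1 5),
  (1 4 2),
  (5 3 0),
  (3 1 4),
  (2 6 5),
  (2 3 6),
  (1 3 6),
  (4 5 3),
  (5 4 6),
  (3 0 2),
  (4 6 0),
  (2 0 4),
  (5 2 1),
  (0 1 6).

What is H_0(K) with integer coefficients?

Order the vertices as 0 < 1 < 2 < 3 < 4 < 5 < 6. Listing each simplex with vertices in this order, K has dimension 2 with simplices:

  0-simplices (7): [0], [1], [2], [3], [4], [5], [6]
  1-simplices (21): [0,1], [0,2], [0,3], [0,4], [0,5], [0,6], [1,2], [1,3], [1,4], [1,5], [1,6], [2,3], [2,4], [2,5], [2,6], [3,4], [3,5], [3,6], [4,5], [4,6], [5,6]
  2-simplices (14): [0,1,5], [0,1,6], [0,2,3], [0,2,4], [0,3,5], [0,4,6], [1,2,4], [1,2,5], [1,3,4], [1,3,6], [2,3,6], [2,5,6], [3,4,5], [4,5,6]

giving chain groups C_0 ≅ Z^7, C_1 ≅ Z^21, C_2 ≅ Z^14.

Boundary ∂_1: C_1 → C_0 sends each edge [p,q] (with p < q) to q − p. For instance
  ∂[1,3] = [3] − [1].
The 7×21 boundary matrix has rank 6 and Smith normal form diag(1,1,1,1,1,1).

The boundary map ∂_2: C_2 → C_1 sends each 2-simplex [p,q,r] to [q,r] − [p,r] + [p,q]. For instance
  ∂[0,2,3] = [2,3] − [0,3] + [0,2],
  ∂[4,5,6] = [5,6] − [4,6] + [4,5].
This gives a 21×14 integer matrix of rank 13; reducing to Smith normal form yields diagonal entries (1,1,1,1,1,1,1,1,1,1,1,1,1).

Computing H_k = (kernel of ∂_k) / (image of ∂_{k+1}):

  H_0: rank C_0 − rank ∂_1 = 7 − 6 = 1, and the invariant factors of ∂_1 are all 1, so H_0 = Z.

H_0 = Z.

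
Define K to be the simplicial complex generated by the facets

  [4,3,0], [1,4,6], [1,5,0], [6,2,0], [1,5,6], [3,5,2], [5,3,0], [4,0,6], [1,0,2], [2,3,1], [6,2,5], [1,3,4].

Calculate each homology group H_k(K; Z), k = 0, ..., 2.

Order the vertices as 0 < 1 < 2 < 3 < 4 < 5 < 6. Listing each simplex with vertices in this order, K has dimension 2 with simplices:

  0-simplices (7): [0], [1], [2], [3], [4], [5], [6]
  1-simplices (18): [0,1], [0,2], [0,3], [0,4], [0,5], [0,6], [1,2], [1,3], [1,4], [1,5], [1,6], [2,3], [2,5], [2,6], [3,4], [3,5], [4,6], [5,6]
  2-simplices (12): [0,1,2], [0,1,5], [0,2,6], [0,3,4], [0,3,5], [0,4,6], [1,2,3], [1,3,4], [1,4,6], [1,5,6], [2,3,5], [2,5,6]

giving chain groups C_0 ≅ Z^7, C_1 ≅ Z^18, C_2 ≅ Z^12.

The boundary map ∂_1: C_1 → C_0 maps an edge to its endpoints' difference, ∂[p,q] = q − p. For instance
  ∂[1,2] = [2] − [1].
As a 7×18 matrix over Z this has rank 6, with invariant factors (1,1,1,1,1,1).

Boundary ∂_2: C_2 → C_1 acts by ∂[p,q,r] = [q,r] − [p,r] + [p,q]. For instance
  ∂[0,1,5] = [1,5] − [0,5] + [0,1],
  ∂[1,3,4] = [3,4] − [1,4] + [1,3].
The 18×12 boundary matrix has rank 12 and Smith normal form diag(1,1,1,1,1,1,1,1,1,1,1,2).

From H_k ≅ ker(∂_k) / im(∂_{k+1}) we obtain:

  H_0: rank C_0 − rank ∂_1 = 7 − 6 = 1, and the invariant factors of ∂_1 are all 1, so H_0 ≅ Z.
  H_1: rank ker ∂_1 − rank ∂_2 = (18 − 6) − 12 = 0, and ∂_2 has invariant factor 2 > 1, so H_1 ≅ Z_2.
  H_2: rank ker ∂_2 − rank ∂_3 = (12 − 12) − 0 = 0, and there is no ∂_3, so H_2 ≅ 0.

(K is a triangulation of the real projective plane RP^2.)

H_0 ≅ Z,  H_1 ≅ Z_2,  H_2 = 0.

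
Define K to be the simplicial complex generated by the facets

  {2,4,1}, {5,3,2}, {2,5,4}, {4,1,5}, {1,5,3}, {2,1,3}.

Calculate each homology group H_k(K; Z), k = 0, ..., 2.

K has 5 vertices, 9 edges, 6 triangles.
rank ∂_0 = 0, rank ∂_1 = 4 ⇒ b_0 = 5 − 0 − 4 = 1; all invariant factors of ∂_1 are 1 so no torsion. So H_0 ≅ Z.
rank ∂_1 = 4, rank ∂_2 = 5 ⇒ b_1 = 9 − 4 − 5 = 0; all invariant factors of ∂_2 are 1 so no torsion. So H_1 ≅ 0.
rank ∂_2 = 5, rank ∂_3 = 0 ⇒ b_2 = 6 − 5 − 0 = 1. So H_2 ≅ Z.

H_0 ≅ Z,  H_1 = 0,  H_2 ≅ Z.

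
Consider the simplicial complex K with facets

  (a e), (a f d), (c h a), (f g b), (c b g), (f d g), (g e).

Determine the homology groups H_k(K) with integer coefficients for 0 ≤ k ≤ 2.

Fix the vertex order a < b < c < d < e < f < g < h and write every simplex with vertices in increasing order. Then dim K = 2 and the simplices of K are:

  0-simplices (8): a, b, c, d, e, f, g, h
  1-simplices (14): ac, ad, ae, af, ah, bc, bf, bg, cg, ch, df, dg, eg, fg
  2-simplices (5): ach, adf, bcg, bfg, dfg

so the chain groups are C_0 ≅ Z^8, C_1 ≅ Z^14, C_2 ≅ Z^5.

Boundary ∂_1: C_1 → C_0 is given by ∂[p,q] = [q] − [p]. For instance
  ∂cg = g − c.
The resulting 8×14 matrix has rank 7, and its Smith normal form has invariant factors (1,1,1,1,1,1,1).

The boundary map ∂_2: C_2 → C_1 acts by ∂[p,q,r] = [q,r] − [p,r] + [p,q]. For instance
  ∂adf = df − af + ad,
  ∂dfg = fg − dg + df.
This gives a 14×5 integer matrix of rank 5; reducing to Smith normal form yields diagonal entries (1,1,1,1,1).

Reading off H_k = ker ∂_k / im ∂_{k+1}:

  H_0: rank C_0 − rank ∂_1 = 8 − 7 = 1, and the invariant factors of ∂_1 are all 1, so H_0 ≅ Z.
  H_1: rank ker ∂_1 − rank ∂_2 = (14 − 7) − 5 = 2, and the invariant factors of ∂_2 are all 1, so H_1 ≅ Z^2.
  H_2: rank ker ∂_2 − rank ∂_3 = (5 − 5) − 0 = 0, and there is no ∂_3, so H_2 ≅ 0.

H_0 = Z,  H_1 = Z^2,  H_2 = 0.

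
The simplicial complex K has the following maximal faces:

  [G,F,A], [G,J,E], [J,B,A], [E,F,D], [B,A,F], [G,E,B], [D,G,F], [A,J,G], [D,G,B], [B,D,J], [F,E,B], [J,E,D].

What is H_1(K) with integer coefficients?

We work with the vertex ordering A < B < D < E < F < G < J. The simplices of K, each written with vertices in increasing order, are:

  0-simplices (7): A, B, D, E, F, G, J
  1-simplices (18): AB, AF, AG, AJ, BD, BE, BF, BG, BJ, DE, DF, DG, DJ, EF, EG, EJ, FG, GJ
  2-simplices (12): ABF, ABJ, AFG, AGJ, BDG, BDJ, BEF, BEG, DEF, DEJ, DFG, EGJ

so the chain groups are C_0 ≅ Z^7, C_1 ≅ Z^18, C_2 ≅ Z^12.

∂_1: C_1 → C_0 is given by ∂[p,q] = [q] − [p]. For instance
  ∂GJ = J − G.
This gives a 7×18 integer matrix of rank 6; reducing to Smith normal form yields diagonal entries (1,1,1,1,1,1).

Boundary ∂_2: C_2 → C_1 acts by ∂[p,q,r] = [q,r] − [p,r] + [p,q]. For instance
  ∂DFG = FG − DG + DF,
  ∂AFG = FG − AG + AF.
As a 18×12 matrix over Z this has rank 12, with invariant factors (1,1,1,1,1,1,1,1,1,1,1,2).

Reading off H_k = ker ∂_k / im ∂_{k+1}:

  H_1: rank ker ∂_1 − rank ∂_2 = (18 − 6) − 12 = 0, and ∂_2 has invariant factor 2 > 1, so H_1 ≅ Z/2Z.

H_1 = Z/2Z.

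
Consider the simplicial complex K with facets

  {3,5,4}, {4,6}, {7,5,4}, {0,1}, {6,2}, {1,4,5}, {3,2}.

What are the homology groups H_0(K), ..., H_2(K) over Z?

H_0 ≅ Z,  H_1 ≅ Z,  H_2 = 0.

Order the vertices as 0 < 1 < 2 < 3 < 4 < 5 < 6 < 7. Listing each simplex with vertices in this order, K has dimension 2 with simplices:

  0-simplices (8): [0], [1], [2], [3], [4], [5], [6], [7]
  1-simplices (11): [0,1], [1,4], [1,5], [2,3], [2,6], [3,4], [3,5], [4,5], [4,6], [4,7], [5,7]
  2-simplices (3): [1,4,5], [3,4,5], [4,5,7]

so the chain groups are C_0 ≅ Z^8, C_1 ≅ Z^11, C_2 ≅ Z^3.

∂_1: C_1 → C_0 sends each edge [p,q] (with p < q) to q − p.
The resulting 8×11 matrix has rank 7, and its Smith normal form has invariant factors (1,1,1,1,1,1,1).

Boundary ∂_2: C_2 → C_1 sends each 2-simplex [p,q,r] to [q,r] − [p,r] + [p,q]. For instance
  ∂[3,4,5] = [4,5] − [3,5] + [3,4],
  ∂[4,5,7] = [5,7] − [4,7] + [4,5].
As a 11×3 matrix over Z this has rank 3, with invariant factors (1,1,1).

Computing H_k = (kernel of ∂_k) / (image of ∂_{k+1}):

  H_0: rank C_0 − rank ∂_1 = 8 − 7 = 1, and the invariant factors of ∂_1 are all 1, so H_0 = Z.
  H_1: rank ker ∂_1 − rank ∂_2 = (11 − 7) − 3 = 1, and the invariant factors of ∂_2 are all 1, so H_1 = Z.
  H_2: rank ker ∂_2 − rank ∂_3 = (3 − 3) − 0 = 0, and there is no ∂_3, so H_2 = 0.

As a check, the Euler characteristic is 8 − 11 + 3 = 0, which agrees with 1 − 1 + 0 = 0.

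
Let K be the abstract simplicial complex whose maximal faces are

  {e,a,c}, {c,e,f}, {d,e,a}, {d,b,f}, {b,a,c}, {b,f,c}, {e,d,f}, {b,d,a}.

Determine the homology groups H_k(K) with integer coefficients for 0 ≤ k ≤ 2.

H_0 ≅ Z,  H_1 = 0,  H_2 ≅ Z.

K has 6 vertices, 12 edges, 8 triangles.
rank ∂_0 = 0, rank ∂_1 = 5 ⇒ b_0 = 6 − 0 − 5 = 1; all invariant factors of ∂_1 are 1 so no torsion. So H_0 = Z.
rank ∂_1 = 5, rank ∂_2 = 7 ⇒ b_1 = 12 − 5 − 7 = 0; all invariant factors of ∂_2 are 1 so no torsion. So H_1 = 0.
rank ∂_2 = 7, rank ∂_3 = 0 ⇒ b_2 = 8 − 7 − 0 = 1. So H_2 = Z.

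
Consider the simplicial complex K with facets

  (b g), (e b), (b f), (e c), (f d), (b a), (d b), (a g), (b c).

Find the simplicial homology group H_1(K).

H_1 ≅ Z^3.

Take the total order a < b < c < d < e < f < g on the vertex set. Then K (dimension 1) consists of the simplices:

  0-simplices (7): a, b, c, d, e, f, g
  1-simplices (9): ab, ag, bc, bd, be, bf, bg, ce, df

so the chain groups are C_0 ≅ Z^7, C_1 ≅ Z^9.

Boundary ∂_1: C_1 → C_0 maps an edge to its endpoints' difference, ∂[p,q] = q − p. For instance
  ∂bg = g − b.
The 7×9 boundary matrix has rank 6 and Smith normal form diag(1,1,1,1,1,1).

From H_k ≅ ker(∂_k) / im(∂_{k+1}) we obtain:

  H_1: rank ker ∂_1 − rank ∂_2 = (9 − 6) − 0 = 3, and there is no ∂_2, so H_1 = Z^3.

(K is a triangulation of a wedge of 3 circles.)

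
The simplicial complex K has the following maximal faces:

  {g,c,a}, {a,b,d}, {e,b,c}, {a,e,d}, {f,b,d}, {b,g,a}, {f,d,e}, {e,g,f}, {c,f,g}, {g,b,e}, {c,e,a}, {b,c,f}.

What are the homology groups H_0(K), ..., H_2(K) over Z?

K has 7 vertices, 18 edges, 12 triangles.
rank ∂_0 = 0, rank ∂_1 = 6 ⇒ b_0 = 7 − 0 − 6 = 1; all invariant factors of ∂_1 are 1 so no torsion. So H_0 ≅ Z.
rank ∂_1 = 6, rank ∂_2 = 12 ⇒ b_1 = 18 − 6 − 12 = 0; ∂_2 has invariant factor(s) [2] giving torsion. So H_1 ≅ Z/2.
rank ∂_2 = 12, rank ∂_3 = 0 ⇒ b_2 = 12 − 12 − 0 = 0. So H_2 ≅ 0.

H_0 ≅ Z,  H_1 ≅ Z/2,  H_2 = 0.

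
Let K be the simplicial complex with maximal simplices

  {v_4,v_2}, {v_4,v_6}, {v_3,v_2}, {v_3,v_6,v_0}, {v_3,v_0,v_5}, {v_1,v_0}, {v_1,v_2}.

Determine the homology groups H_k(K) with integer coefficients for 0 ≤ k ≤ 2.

We work with the vertex ordering v_0 < v_1 < v_2 < v_3 < v_4 < v_5 < v_6. The simplices of K, each written with vertices in increasing order, are:

  0-simplices (7): [v_0], [v_1], [v_2], [v_3], [v_4], [v_5], [v_6]
  1-simplices (10): [v_0,v_1], [v_0,v_3], [v_0,v_5], [v_0,v_6], [v_1,v_2], [v_2,v_3], [v_2,v_4], [v_3,v_5], [v_3,v_6], [v_4,v_6]
  2-simplices (2): [v_0,v_3,v_5], [v_0,v_3,v_6]

giving chain groups C_0 ≅ Z^7, C_1 ≅ Z^10, C_2 ≅ Z^2.

Boundary ∂_1: C_1 → C_0 sends each edge [p,q] (with p < q) to q − p. For instance
  ∂[v_3,v_6] = [v_6] − [v_3].
The resulting 7×10 matrix has rank 6, and its Smith normal form has invariant factors (1,1,1,1,1,1).

The boundary map ∂_2: C_2 → C_1 maps a triangle to the signed sum of its edges. For instance
  ∂[v_0,v_3,v_6] = [v_3,v_6] − [v_0,v_6] + [v_0,v_3],
  ∂[v_0,v_3,v_5] = [v_3,v_5] − [v_0,v_5] + [v_0,v_3].
This gives a 10×2 integer matrix of rank 2; reducing to Smith normal form yields diagonal entries (1,1).

From H_k ≅ ker(∂_k) / im(∂_{k+1}) we obtain:

  H_0: rank C_0 − rank ∂_1 = 7 − 6 = 1, and the invariant factors of ∂_1 are all 1, so H_0 ≅ Z.
  H_1: rank ker ∂_1 − rank ∂_2 = (10 − 6) − 2 = 2, and the invariant factors of ∂_2 are all 1, so H_1 ≅ Z^2.
  H_2: rank ker ∂_2 − rank ∂_3 = (2 − 2) − 0 = 0, and there is no ∂_3, so H_2 ≅ 0.

H_0 = Z,  H_1 = Z^2,  H_2 = 0.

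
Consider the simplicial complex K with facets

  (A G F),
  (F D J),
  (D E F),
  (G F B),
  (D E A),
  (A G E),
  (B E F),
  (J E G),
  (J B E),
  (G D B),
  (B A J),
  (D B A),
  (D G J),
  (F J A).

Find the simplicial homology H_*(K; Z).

H_0 = Z,  H_1 = Z^2,  H_2 = Z.

We work with the vertex ordering A < B < D < E < F < G < J. The simplices of K, each written with vertices in increasing order, are:

  0-simplices (7): A, B, D, E, F, G, J
  1-simplices (21): AB, AD, AE, AF, AG, AJ, BD, BE, BF, BG, BJ, DE, DF, DG, DJ, EF, EG, EJ, FG, FJ, GJ
  2-simplices (14): ABD, ABJ, ADE, AEG, AFG, AFJ, BDG, BEF, BEJ, BFG, DEF, DFJ, DGJ, EGJ

giving chain groups C_0 ≅ Z^7, C_1 ≅ Z^21, C_2 ≅ Z^14.

The boundary map ∂_1: C_1 → C_0 sends each edge [p,q] (with p < q) to q − p.
This gives a 7×21 integer matrix of rank 6; reducing to Smith normal form yields diagonal entries (1,1,1,1,1,1).

The boundary map ∂_2: C_2 → C_1 maps a triangle to the signed sum of its edges. For instance
  ∂ABD = BD − AD + AB,
  ∂BEF = EF − BF + BE.
As a 21×14 matrix over Z this has rank 13, with invariant factors (1,1,1,1,1,1,1,1,1,1,1,1,1).

Reading off H_k = ker ∂_k / im ∂_{k+1}:

  H_0: rank C_0 − rank ∂_1 = 7 − 6 = 1, and the invariant factors of ∂_1 are all 1, so H_0 ≅ Z.
  H_1: rank ker ∂_1 − rank ∂_2 = (21 − 6) − 13 = 2, and the invariant factors of ∂_2 are all 1, so H_1 ≅ Z^2.
  H_2: rank ker ∂_2 − rank ∂_3 = (14 − 13) − 0 = 1, and there is no ∂_3, so H_2 ≅ Z.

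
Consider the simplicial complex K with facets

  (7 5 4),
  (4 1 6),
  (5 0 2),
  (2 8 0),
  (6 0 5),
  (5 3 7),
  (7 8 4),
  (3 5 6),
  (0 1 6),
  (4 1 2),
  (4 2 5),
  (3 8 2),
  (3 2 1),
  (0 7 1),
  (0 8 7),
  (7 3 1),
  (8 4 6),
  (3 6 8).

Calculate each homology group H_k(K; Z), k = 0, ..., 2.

K has 9 vertices, 27 edges, 18 triangles.
rank ∂_0 = 0, rank ∂_1 = 8 ⇒ b_0 = 9 − 0 − 8 = 1; all invariant factors of ∂_1 are 1 so no torsion. So H_0 ≅ Z.
rank ∂_1 = 8, rank ∂_2 = 17 ⇒ b_1 = 27 − 8 − 17 = 2; all invariant factors of ∂_2 are 1 so no torsion. So H_1 ≅ Z^2.
rank ∂_2 = 17, rank ∂_3 = 0 ⇒ b_2 = 18 − 17 − 0 = 1. So H_2 ≅ Z.

H_0 ≅ Z,  H_1 ≅ Z^2,  H_2 ≅ Z.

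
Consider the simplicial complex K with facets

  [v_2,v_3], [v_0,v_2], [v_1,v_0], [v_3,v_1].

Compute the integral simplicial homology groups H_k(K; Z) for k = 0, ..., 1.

K has 4 vertices, 4 edges.
rank ∂_0 = 0, rank ∂_1 = 3 ⇒ b_0 = 4 − 0 − 3 = 1; all invariant factors of ∂_1 are 1 so no torsion. So H_0 = Z.
rank ∂_1 = 3, rank ∂_2 = 0 ⇒ b_1 = 4 − 3 − 0 = 1. So H_1 = Z.

H_0 = Z,  H_1 = Z.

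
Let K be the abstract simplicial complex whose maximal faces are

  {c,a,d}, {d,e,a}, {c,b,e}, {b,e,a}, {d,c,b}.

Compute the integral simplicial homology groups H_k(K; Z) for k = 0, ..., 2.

H_0 ≅ Z,  H_1 ≅ Z,  H_2 = 0.

Fix the vertex order a < b < c < d < e and write every simplex with vertices in increasing order. Then dim K = 2 and the simplices of K are:

  0-simplices (5): a, b, c, d, e
  1-simplices (10): ab, ac, ad, ae, bc, bd, be, cd, ce, de
  2-simplices (5): abe, acd, ade, bcd, bce

so the chain groups are C_0 ≅ Z^5, C_1 ≅ Z^10, C_2 ≅ Z^5.

Boundary ∂_1: C_1 → C_0 sends each edge [p,q] (with p < q) to q − p.
The 5×10 boundary matrix has rank 4 and Smith normal form diag(1,1,1,1).

Boundary ∂_2: C_2 → C_1 sends each 2-simplex [p,q,r] to [q,r] − [p,r] + [p,q]. For instance
  ∂bce = ce − be + bc,
  ∂ade = de − ae + ad.
The resulting 10×5 matrix has rank 5, and its Smith normal form has invariant factors (1,1,1,1,1).

From H_k ≅ ker(∂_k) / im(∂_{k+1}) we obtain:

  H_0: rank C_0 − rank ∂_1 = 5 − 4 = 1, and the invariant factors of ∂_1 are all 1, so H_0 ≅ Z.
  H_1: rank ker ∂_1 − rank ∂_2 = (10 − 4) − 5 = 1, and the invariant factors of ∂_2 are all 1, so H_1 ≅ Z.
  H_2: rank ker ∂_2 − rank ∂_3 = (5 − 5) − 0 = 0, and there is no ∂_3, so H_2 ≅ 0.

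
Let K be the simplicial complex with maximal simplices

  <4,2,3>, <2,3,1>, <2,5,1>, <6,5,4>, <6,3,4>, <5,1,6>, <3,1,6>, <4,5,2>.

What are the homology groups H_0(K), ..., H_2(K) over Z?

Take the total order 1 < 2 < 3 < 4 < 5 < 6 on the vertex set. Then K (dimension 2) consists of the simplices:

  0-simplices (6): [1], [2], [3], [4], [5], [6]
  1-simplices (12): [1,2], [1,3], [1,5], [1,6], [2,3], [2,4], [2,5], [3,4], [3,6], [4,5], [4,6], [5,6]
  2-simplices (8): [1,2,3], [1,2,5], [1,3,6], [1,5,6], [2,3,4], [2,4,5], [3,4,6], [4,5,6]

so the chain groups are C_0 ≅ Z^6, C_1 ≅ Z^12, C_2 ≅ Z^8.

∂_1: C_1 → C_0 is given by ∂[p,q] = [q] − [p]. For instance
  ∂[4,5] = [5] − [4].
The 6×12 boundary matrix has rank 5 and Smith normal form diag(1,1,1,1,1).

∂_2: C_2 → C_1 sends each 2-simplex [p,q,r] to [q,r] − [p,r] + [p,q]. For instance
  ∂[1,2,5] = [2,5] − [1,5] + [1,2],
  ∂[1,2,3] = [2,3] − [1,3] + [1,2].
As a 12×8 matrix over Z this has rank 7, with invariant factors (1,1,1,1,1,1,1).

Computing H_k = (kernel of ∂_k) / (image of ∂_{k+1}):

  H_0: rank C_0 − rank ∂_1 = 6 − 5 = 1, and the invariant factors of ∂_1 are all 1, so H_0 = Z.
  H_1: rank ker ∂_1 − rank ∂_2 = (12 − 5) − 7 = 0, and the invariant factors of ∂_2 are all 1, so H_1 = 0.
  H_2: rank ker ∂_2 − rank ∂_3 = (8 − 7) − 0 = 1, and there is no ∂_3, so H_2 = Z.

As a check, the Euler characteristic is 6 − 12 + 8 = 2, which agrees with 1 − 0 + 1 = 2.
(K is a triangulation of the 2-sphere S^2.)

H_0 = Z,  H_1 = 0,  H_2 = Z.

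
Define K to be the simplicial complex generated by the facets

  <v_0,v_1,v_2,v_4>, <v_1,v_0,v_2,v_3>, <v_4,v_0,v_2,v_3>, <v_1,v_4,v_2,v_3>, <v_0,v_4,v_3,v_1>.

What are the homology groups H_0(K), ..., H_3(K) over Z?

We work with the vertex ordering v_0 < v_1 < v_2 < v_3 < v_4. The simplices of K, each written with vertices in increasing order, are:

  0-simplices (5): [v_0], [v_1], [v_2], [v_3], [v_4]
  1-simplices (10): [v_0,v_1], [v_0,v_2], [v_0,v_3], [v_0,v_4], [v_1,v_2], [v_1,v_3], [v_1,v_4], [v_2,v_3], [v_2,v_4], [v_3,v_4]
  2-simplices (10): [v_0,v_1,v_2], [v_0,v_1,v_3], [v_0,v_1,v_4], [v_0,v_2,v_3], [v_0,v_2,v_4], [v_0,v_3,v_4], [v_1,v_2,v_3], [v_1,v_2,v_4], [v_1,v_3,v_4], [v_2,v_3,v_4]
  3-simplices (5): [v_0,v_1,v_2,v_3], [v_0,v_1,v_2,v_4], [v_0,v_1,v_3,v_4], [v_0,v_2,v_3,v_4], [v_1,v_2,v_3,v_4]

so the chain groups are C_0 ≅ Z^5, C_1 ≅ Z^10, C_2 ≅ Z^10, C_3 ≅ Z^5.

Boundary ∂_1: C_1 → C_0 maps an edge to its endpoints' difference, ∂[p,q] = q − p.
This gives a 5×10 integer matrix of rank 4; reducing to Smith normal form yields diagonal entries (1,1,1,1).

∂_2: C_2 → C_1 maps a triangle to the signed sum of its edges. For instance
  ∂[v_2,v_3,v_4] = [v_3,v_4] − [v_2,v_4] + [v_2,v_3],
  ∂[v_0,v_2,v_4] = [v_2,v_4] − [v_0,v_4] + [v_0,v_2].
The 10×10 boundary matrix has rank 6 and Smith normal form diag(1,1,1,1,1,1).

The boundary map ∂_3: C_3 → C_2 sends each 3-simplex σ to the alternating sum Σ_i (−1)^i (σ with its i-th vertex removed). For instance
  ∂[v_0,v_1,v_2,v_4] = [v_1,v_2,v_4] − [v_0,v_2,v_4] + [v_0,v_1,v_4] − [v_0,v_1,v_2],
  ∂[v_0,v_2,v_3,v_4] = [v_2,v_3,v_4] − [v_0,v_3,v_4] + [v_0,v_2,v_4] − [v_0,v_2,v_3].
As a 10×5 matrix over Z this has rank 4, with invariant factors (1,1,1,1).

Reading off H_k = ker ∂_k / im ∂_{k+1}:

  H_0: rank C_0 − rank ∂_1 = 5 − 4 = 1, and the invariant factors of ∂_1 are all 1, so H_0 = Z.
  H_1: rank ker ∂_1 − rank ∂_2 = (10 − 4) − 6 = 0, and the invariant factors of ∂_2 are all 1, so H_1 = 0.
  H_2: rank ker ∂_2 − rank ∂_3 = (10 − 6) − 4 = 0, and the invariant factors of ∂_3 are all 1, so H_2 = 0.
  H_3: rank ker ∂_3 − rank ∂_4 = (5 − 4) − 0 = 1, and there is no ∂_4, so H_3 = Z.

H_0 ≅ Z,  H_1 = 0,  H_2 = 0,  H_3 ≅ Z.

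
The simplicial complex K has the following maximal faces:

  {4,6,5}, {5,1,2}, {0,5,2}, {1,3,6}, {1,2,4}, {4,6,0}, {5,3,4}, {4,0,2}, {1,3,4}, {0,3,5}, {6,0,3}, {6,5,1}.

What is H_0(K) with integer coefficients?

H_0 ≅ Z.

Order the vertices as 0 < 1 < 2 < 3 < 4 < 5 < 6. Listing each simplex with vertices in this order, K has dimension 2 with simplices:

  0-simplices (7): [0], [1], [2], [3], [4], [5], [6]
  1-simplices (18): [0,2], [0,3], [0,4], [0,5], [0,6], [1,2], [1,3], [1,4], [1,5], [1,6], [2,4], [2,5], [3,4], [3,5], [3,6], [4,5], [4,6], [5,6]
  2-simplices (12): [0,2,4], [0,2,5], [0,3,5], [0,3,6], [0,4,6], [1,2,4], [1,2,5], [1,3,4], [1,3,6], [1,5,6], [3,4,5], [4,5,6]

giving chain groups C_0 ≅ Z^7, C_1 ≅ Z^18, C_2 ≅ Z^12.

The boundary map ∂_1: C_1 → C_0 is given by ∂[p,q] = [q] − [p].
As a 7×18 matrix over Z this has rank 6, with invariant factors (1,1,1,1,1,1).

The boundary map ∂_2: C_2 → C_1 acts by ∂[p,q,r] = [q,r] − [p,r] + [p,q]. For instance
  ∂[4,5,6] = [5,6] − [4,6] + [4,5],
  ∂[3,4,5] = [4,5] − [3,5] + [3,4].
The resulting 18×12 matrix has rank 12, and its Smith normal form has invariant factors (1,1,1,1,1,1,1,1,1,1,1,2).

Computing H_k = (kernel of ∂_k) / (image of ∂_{k+1}):

  H_0: rank C_0 − rank ∂_1 = 7 − 6 = 1, and the invariant factors of ∂_1 are all 1, so H_0 = Z.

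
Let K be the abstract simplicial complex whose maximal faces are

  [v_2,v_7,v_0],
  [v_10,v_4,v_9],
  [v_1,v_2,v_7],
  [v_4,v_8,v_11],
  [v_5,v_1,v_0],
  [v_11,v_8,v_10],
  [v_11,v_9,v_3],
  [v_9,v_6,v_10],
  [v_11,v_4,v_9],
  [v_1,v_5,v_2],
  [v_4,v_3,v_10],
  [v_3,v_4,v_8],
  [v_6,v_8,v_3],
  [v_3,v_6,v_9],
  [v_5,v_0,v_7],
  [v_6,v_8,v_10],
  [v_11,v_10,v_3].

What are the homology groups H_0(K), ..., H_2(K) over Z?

H_0 ≅ Z^2,  H_1 ≅ Z ⊕ Z/2Z,  H_2 = 0.

We work with the vertex ordering v_0 < v_1 < v_2 < v_3 < v_4 < v_5 < v_6 < v_7 < v_8 < v_9 < v_10 < v_11. The simplices of K, each written with vertices in increasing order, are:

  0-simplices (12): [v_0], [v_1], [v_2], [v_3], [v_4], [v_5], [v_6], [v_7], [v_8], [v_9], [v_10], [v_11]
  1-simplices (28): (28 of them)
  2-simplices (17): (17 of them)

so the chain groups are C_0 ≅ Z^12, C_1 ≅ Z^28, C_2 ≅ Z^17.

Boundary ∂_1: C_1 → C_0 is given by ∂[p,q] = [q] − [p]. For instance
  ∂[v_10,v_11] = [v_11] − [v_10].
The resulting 12×28 matrix has rank 10, and its Smith normal form has invariant factors (1,1,1,1,1,1,1,1,1,1).

∂_2: C_2 → C_1 maps a triangle to the signed sum of its edges. For instance
  ∂[v_8,v_10,v_11] = [v_10,v_11] − [v_8,v_11] + [v_8,v_10],
  ∂[v_4,v_9,v_10] = [v_9,v_10] − [v_4,v_10] + [v_4,v_9].
The 28×17 boundary matrix has rank 17 and Smith normal form diag(1,1,1,1,1,1,1,1,1,1,1,1,1,1,1,1,2).

From H_k ≅ ker(∂_k) / im(∂_{k+1}) we obtain:

  H_0: rank C_0 − rank ∂_1 = 12 − 10 = 2, and the invariant factors of ∂_1 are all 1, so H_0 = Z^2.
  H_1: rank ker ∂_1 − rank ∂_2 = (28 − 10) − 17 = 1, and ∂_2 has invariant factor 2 > 1, so H_1 = Z ⊕ Z/2Z.
  H_2: rank ker ∂_2 − rank ∂_3 = (17 − 17) − 0 = 0, and there is no ∂_3, so H_2 = 0.

(K is a triangulation of the disjoint union of the real projective plane RP^2 and the Möbius band.)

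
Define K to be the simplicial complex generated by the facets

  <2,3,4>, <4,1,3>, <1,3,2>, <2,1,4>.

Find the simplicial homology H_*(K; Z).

H_0 = Z,  H_1 = 0,  H_2 = Z.

We work with the vertex ordering 1 < 2 < 3 < 4. The simplices of K, each written with vertices in increasing order, are:

  0-simplices (4): [1], [2], [3], [4]
  1-simplices (6): [1,2], [1,3], [1,4], [2,3], [2,4], [3,4]
  2-simplices (4): [1,2,3], [1,2,4], [1,3,4], [2,3,4]

so the chain groups are C_0 ≅ Z^4, C_1 ≅ Z^6, C_2 ≅ Z^4.

∂_1: C_1 → C_0 sends each edge [p,q] (with p < q) to q − p.
The resulting 4×6 matrix has rank 3, and its Smith normal form has invariant factors (1,1,1).

The boundary map ∂_2: C_2 → C_1 sends each 2-simplex [p,q,r] to [q,r] − [p,r] + [p,q]. For instance
  ∂[1,2,3] = [2,3] − [1,3] + [1,2],
  ∂[1,2,4] = [2,4] − [1,4] + [1,2].
The resulting 6×4 matrix has rank 3, and its Smith normal form has invariant factors (1,1,1).

Computing H_k = (kernel of ∂_k) / (image of ∂_{k+1}):

  H_0: rank C_0 − rank ∂_1 = 4 − 3 = 1, and the invariant factors of ∂_1 are all 1, so H_0 ≅ Z.
  H_1: rank ker ∂_1 − rank ∂_2 = (6 − 3) − 3 = 0, and the invariant factors of ∂_2 are all 1, so H_1 ≅ 0.
  H_2: rank ker ∂_2 − rank ∂_3 = (4 − 3) − 0 = 1, and there is no ∂_3, so H_2 ≅ Z.

As a check, the Euler characteristic is 4 − 6 + 4 = 2, which agrees with 1 − 0 + 1 = 2.
(K is a triangulation of the 2-sphere S^2.)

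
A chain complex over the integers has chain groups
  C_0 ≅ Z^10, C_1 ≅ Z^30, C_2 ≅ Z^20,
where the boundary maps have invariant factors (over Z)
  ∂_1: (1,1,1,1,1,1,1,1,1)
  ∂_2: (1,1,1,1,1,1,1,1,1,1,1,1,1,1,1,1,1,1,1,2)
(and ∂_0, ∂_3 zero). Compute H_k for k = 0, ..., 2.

H_0 ≅ Z,  H_1 ≅ Z ⊕ Z_2,  H_2 = 0.

H_0: b_0 = 10 − 0 − 9 = 1; torsion from ∂_1 factors > 1: none. So H_0 ≅ Z.
H_1: b_1 = 30 − 9 − 20 = 1; torsion from ∂_2 factors > 1: [2]. So H_1 ≅ Z ⊕ Z_2.
H_2: b_2 = 20 − 20 − 0 = 0; torsion from ∂_3 factors > 1: none. So H_2 ≅ 0.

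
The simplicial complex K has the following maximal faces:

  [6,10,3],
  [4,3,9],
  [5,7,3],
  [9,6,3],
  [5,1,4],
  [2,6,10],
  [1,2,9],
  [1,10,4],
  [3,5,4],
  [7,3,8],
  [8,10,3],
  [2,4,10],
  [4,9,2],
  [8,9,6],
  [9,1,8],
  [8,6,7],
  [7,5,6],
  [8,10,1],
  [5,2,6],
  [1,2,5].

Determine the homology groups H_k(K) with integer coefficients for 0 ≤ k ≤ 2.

Order the vertices as 1 < 2 < 3 < 4 < 5 < 6 < 7 < 8 < 9 < 10. Listing each simplex with vertices in this order, K has dimension 2 with simplices:

  0-simplices (10): [1], [2], [3], [4], [5], [6], [7], [8], [9], [10]
  1-simplices (30): (30 of them)
  2-simplices (20): (20 of them)

giving chain groups C_0 ≅ Z^10, C_1 ≅ Z^30, C_2 ≅ Z^20.

Boundary ∂_1: C_1 → C_0 sends each edge [p,q] (with p < q) to q − p.
The resulting 10×30 matrix has rank 9, and its Smith normal form has invariant factors (1,1,1,1,1,1,1,1,1).

∂_2: C_2 → C_1 sends each 2-simplex [p,q,r] to [q,r] − [p,r] + [p,q]. For instance
  ∂[6,7,8] = [7,8] − [6,8] + [6,7],
  ∂[5,6,7] = [6,7] − [5,7] + [5,6].
The 30×20 boundary matrix has rank 20 and Smith normal form diag(1,1,1,1,1,1,1,1,1,1,1,1,1,1,1,1,1,1,1,2).

Now H_k = ker ∂_k / im ∂_{k+1}, so:

  H_0: rank C_0 − rank ∂_1 = 10 − 9 = 1, and the invariant factors of ∂_1 are all 1, so H_0 = Z.
  H_1: rank ker ∂_1 − rank ∂_2 = (30 − 9) − 20 = 1, and ∂_2 has invariant factor 2 > 1, so H_1 = Z ⊕ Z/2.
  H_2: rank ker ∂_2 − rank ∂_3 = (20 − 20) − 0 = 0, and there is no ∂_3, so H_2 = 0.

H_0 = Z,  H_1 = Z ⊕ Z/2,  H_2 = 0.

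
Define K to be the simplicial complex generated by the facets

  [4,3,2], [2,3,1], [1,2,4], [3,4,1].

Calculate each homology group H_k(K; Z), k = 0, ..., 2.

Order the vertices as 1 < 2 < 3 < 4. Listing each simplex with vertices in this order, K has dimension 2 with simplices:

  0-simplices (4): [1], [2], [3], [4]
  1-simplices (6): [1,2], [1,3], [1,4], [2,3], [2,4], [3,4]
  2-simplices (4): [1,2,3], [1,2,4], [1,3,4], [2,3,4]

giving chain groups C_0 ≅ Z^4, C_1 ≅ Z^6, C_2 ≅ Z^4.

∂_1: C_1 → C_0 sends each edge [p,q] (with p < q) to q − p.
This gives a 4×6 integer matrix of rank 3; reducing to Smith normal form yields diagonal entries (1,1,1).

∂_2: C_2 → C_1 acts by ∂[p,q,r] = [q,r] − [p,r] + [p,q]. For instance
  ∂[1,2,4] = [2,4] − [1,4] + [1,2],
  ∂[1,3,4] = [3,4] − [1,4] + [1,3].
This gives a 6×4 integer matrix of rank 3; reducing to Smith normal form yields diagonal entries (1,1,1).

From H_k ≅ ker(∂_k) / im(∂_{k+1}) we obtain:

  H_0: rank C_0 − rank ∂_1 = 4 − 3 = 1, and the invariant factors of ∂_1 are all 1, so H_0 = Z.
  H_1: rank ker ∂_1 − rank ∂_2 = (6 − 3) − 3 = 0, and the invariant factors of ∂_2 are all 1, so H_1 = 0.
  H_2: rank ker ∂_2 − rank ∂_3 = (4 − 3) − 0 = 1, and there is no ∂_3, so H_2 = Z.

H_0 = Z,  H_1 = 0,  H_2 = Z.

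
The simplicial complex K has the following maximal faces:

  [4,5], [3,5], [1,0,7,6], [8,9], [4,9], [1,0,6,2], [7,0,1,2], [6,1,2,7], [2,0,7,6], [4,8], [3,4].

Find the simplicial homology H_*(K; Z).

H_0 ≅ Z^2,  H_1 ≅ Z^2,  H_2 = 0,  H_3 ≅ Z.

Order the vertices as 0 < 1 < 2 < 3 < 4 < 5 < 6 < 7 < 8 < 9. Listing each simplex with vertices in this order, K has dimension 3 with simplices:

  0-simplices (10): [0], [1], [2], [3], [4], [5], [6], [7], [8], [9]
  1-simplices (16): [0,1], [0,2], [0,6], [0,7], [1,2], [1,6], [1,7], [2,6], [2,7], [3,4], [3,5], [4,5], [4,8], [4,9], [6,7], [8,9]
  2-simplices (10): [0,1,2], [0,1,6], [0,1,7], [0,2,6], [0,2,7], [0,6,7], [1,2,6], [1,2,7], [1,6,7], [2,6,7]
  3-simplices (5): [0,1,2,6], [0,1,2,7], [0,1,6,7], [0,2,6,7], [1,2,6,7]

so the chain groups are C_0 ≅ Z^10, C_1 ≅ Z^16, C_2 ≅ Z^10, C_3 ≅ Z^5.

Boundary ∂_1: C_1 → C_0 maps an edge to its endpoints' difference, ∂[p,q] = q − p. For instance
  ∂[0,1] = [1] − [0].
The resulting 10×16 matrix has rank 8, and its Smith normal form has invariant factors (1,1,1,1,1,1,1,1).

∂_2: C_2 → C_1 acts by ∂[p,q,r] = [q,r] − [p,r] + [p,q]. For instance
  ∂[0,1,2] = [1,2] − [0,2] + [0,1],
  ∂[0,2,6] = [2,6] − [0,6] + [0,2].
This gives a 16×10 integer matrix of rank 6; reducing to Smith normal form yields diagonal entries (1,1,1,1,1,1).

Boundary ∂_3: C_3 → C_2 sends each 3-simplex σ to the alternating sum Σ_i (−1)^i (σ with its i-th vertex removed). For instance
  ∂[1,2,6,7] = [2,6,7] − [1,6,7] + [1,2,7] − [1,2,6],
  ∂[0,1,2,7] = [1,2,7] − [0,2,7] + [0,1,7] − [0,1,2].
This gives a 10×5 integer matrix of rank 4; reducing to Smith normal form yields diagonal entries (1,1,1,1).

From H_k ≅ ker(∂_k) / im(∂_{k+1}) we obtain:

  H_0: rank C_0 − rank ∂_1 = 10 − 8 = 2, and the invariant factors of ∂_1 are all 1, so H_0 = Z^2.
  H_1: rank ker ∂_1 − rank ∂_2 = (16 − 8) − 6 = 2, and the invariant factors of ∂_2 are all 1, so H_1 = Z^2.
  H_2: rank ker ∂_2 − rank ∂_3 = (10 − 6) − 4 = 0, and the invariant factors of ∂_3 are all 1, so H_2 = 0.
  H_3: rank ker ∂_3 − rank ∂_4 = (5 − 4) − 0 = 1, and there is no ∂_4, so H_3 = Z.

(K is a triangulation of the disjoint union of the 3-sphere S^3 and a wedge of 2 circles.)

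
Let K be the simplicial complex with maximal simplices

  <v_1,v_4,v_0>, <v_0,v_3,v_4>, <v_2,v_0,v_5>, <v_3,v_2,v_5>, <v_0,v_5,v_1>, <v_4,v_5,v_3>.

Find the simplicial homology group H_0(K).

H_0 = Z.

We work with the vertex ordering v_0 < v_1 < v_2 < v_3 < v_4 < v_5. The simplices of K, each written with vertices in increasing order, are:

  0-simplices (6): [v_0], [v_1], [v_2], [v_3], [v_4], [v_5]
  1-simplices (12): [v_0,v_1], [v_0,v_2], [v_0,v_3], [v_0,v_4], [v_0,v_5], [v_1,v_4], [v_1,v_5], [v_2,v_3], [v_2,v_5], [v_3,v_4], [v_3,v_5], [v_4,v_5]
  2-simplices (6): [v_0,v_1,v_4], [v_0,v_1,v_5], [v_0,v_2,v_5], [v_0,v_3,v_4], [v_2,v_3,v_5], [v_3,v_4,v_5]

giving chain groups C_0 ≅ Z^6, C_1 ≅ Z^12, C_2 ≅ Z^6.

∂_1: C_1 → C_0 maps an edge to its endpoints' difference, ∂[p,q] = q − p. For instance
  ∂[v_1,v_4] = [v_4] − [v_1].
The resulting 6×12 matrix has rank 5, and its Smith normal form has invariant factors (1,1,1,1,1).

∂_2: C_2 → C_1 sends each 2-simplex [p,q,r] to [q,r] − [p,r] + [p,q]. For instance
  ∂[v_3,v_4,v_5] = [v_4,v_5] − [v_3,v_5] + [v_3,v_4],
  ∂[v_2,v_3,v_5] = [v_3,v_5] − [v_2,v_5] + [v_2,v_3].
This gives a 12×6 integer matrix of rank 6; reducing to Smith normal form yields diagonal entries (1,1,1,1,1,1).

Computing H_k = (kernel of ∂_k) / (image of ∂_{k+1}):

  H_0: rank C_0 − rank ∂_1 = 6 − 5 = 1, and the invariant factors of ∂_1 are all 1, so H_0 = Z.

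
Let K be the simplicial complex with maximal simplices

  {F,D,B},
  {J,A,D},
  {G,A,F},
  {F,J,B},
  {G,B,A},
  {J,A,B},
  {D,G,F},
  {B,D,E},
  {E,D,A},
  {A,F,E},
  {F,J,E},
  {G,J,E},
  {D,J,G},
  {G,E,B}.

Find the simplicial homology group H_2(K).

H_2 ≅ Z.

We work with the vertex ordering A < B < D < E < F < G < J. The simplices of K, each written with vertices in increasing order, are:

  0-simplices (7): A, B, D, E, F, G, J
  1-simplices (21): AB, AD, AE, AF, AG, AJ, BD, BE, BF, BG, BJ, DE, DF, DG, DJ, EF, EG, EJ, FG, FJ, GJ
  2-simplices (14): ABG, ABJ, ADE, ADJ, AEF, AFG, BDE, BDF, BEG, BFJ, DFG, DGJ, EFJ, EGJ

giving chain groups C_0 ≅ Z^7, C_1 ≅ Z^21, C_2 ≅ Z^14.

The boundary map ∂_1: C_1 → C_0 sends each edge [p,q] (with p < q) to q − p. For instance
  ∂AF = F − A.
As a 7×21 matrix over Z this has rank 6, with invariant factors (1,1,1,1,1,1).

Boundary ∂_2: C_2 → C_1 sends each 2-simplex [p,q,r] to [q,r] − [p,r] + [p,q]. For instance
  ∂ABG = BG − AG + AB,
  ∂DFG = FG − DG + DF.
The resulting 21×14 matrix has rank 13, and its Smith normal form has invariant factors (1,1,1,1,1,1,1,1,1,1,1,1,1).

From H_k ≅ ker(∂_k) / im(∂_{k+1}) we obtain:

  H_2: rank ker ∂_2 − rank ∂_3 = (14 − 13) − 0 = 1, and there is no ∂_3, so H_2 = Z.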